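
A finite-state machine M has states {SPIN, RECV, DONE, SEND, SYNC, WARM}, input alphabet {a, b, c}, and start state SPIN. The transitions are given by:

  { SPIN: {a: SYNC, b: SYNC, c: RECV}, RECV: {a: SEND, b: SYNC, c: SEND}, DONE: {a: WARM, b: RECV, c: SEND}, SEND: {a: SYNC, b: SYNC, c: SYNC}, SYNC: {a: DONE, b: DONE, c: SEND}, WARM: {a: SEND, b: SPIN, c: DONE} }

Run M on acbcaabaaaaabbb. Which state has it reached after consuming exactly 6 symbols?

DONE

start at SPIN
read 'a': SPIN → SYNC
read 'c': SYNC → SEND
read 'b': SEND → SYNC
read 'c': SYNC → SEND
read 'a': SEND → SYNC
read 'a': SYNC → DONE
After 6 symbols: DONE.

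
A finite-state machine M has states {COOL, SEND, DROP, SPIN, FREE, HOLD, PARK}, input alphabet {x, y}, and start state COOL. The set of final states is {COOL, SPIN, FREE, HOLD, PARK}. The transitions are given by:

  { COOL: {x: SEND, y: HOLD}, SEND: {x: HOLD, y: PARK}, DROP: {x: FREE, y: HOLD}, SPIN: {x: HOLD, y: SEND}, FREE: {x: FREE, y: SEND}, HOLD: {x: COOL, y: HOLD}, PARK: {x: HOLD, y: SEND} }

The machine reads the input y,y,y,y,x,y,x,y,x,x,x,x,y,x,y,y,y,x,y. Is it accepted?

Yes

Trace: COOL -y-> HOLD -y-> HOLD -y-> HOLD -y-> HOLD -x-> COOL -y-> HOLD -x-> COOL -y-> HOLD -x-> COOL -x-> SEND -x-> HOLD -x-> COOL -y-> HOLD -x-> COOL -y-> HOLD -y-> HOLD -y-> HOLD -x-> COOL -y-> HOLD
End state HOLD is accepting.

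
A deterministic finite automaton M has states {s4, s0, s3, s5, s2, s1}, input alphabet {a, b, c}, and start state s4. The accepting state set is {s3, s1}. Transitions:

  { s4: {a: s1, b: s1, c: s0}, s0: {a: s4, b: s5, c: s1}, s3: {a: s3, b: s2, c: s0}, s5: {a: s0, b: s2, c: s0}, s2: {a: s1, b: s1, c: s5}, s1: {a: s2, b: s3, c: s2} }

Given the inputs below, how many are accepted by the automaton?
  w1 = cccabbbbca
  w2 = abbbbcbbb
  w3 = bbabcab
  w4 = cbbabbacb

w1: Trace: s4 -c-> s0 -c-> s1 -c-> s2 -a-> s1 -b-> s3 -b-> s2 -b-> s1 -b-> s3 -c-> s0 -a-> s4  → end s4, rejected
w2: Trace: s4 -a-> s1 -b-> s3 -b-> s2 -b-> s1 -b-> s3 -c-> s0 -b-> s5 -b-> s2 -b-> s1  → end s1, accepted
w3: Trace: s4 -b-> s1 -b-> s3 -a-> s3 -b-> s2 -c-> s5 -a-> s0 -b-> s5  → end s5, rejected
w4: Trace: s4 -c-> s0 -b-> s5 -b-> s2 -a-> s1 -b-> s3 -b-> s2 -a-> s1 -c-> s2 -b-> s1  → end s1, accepted

2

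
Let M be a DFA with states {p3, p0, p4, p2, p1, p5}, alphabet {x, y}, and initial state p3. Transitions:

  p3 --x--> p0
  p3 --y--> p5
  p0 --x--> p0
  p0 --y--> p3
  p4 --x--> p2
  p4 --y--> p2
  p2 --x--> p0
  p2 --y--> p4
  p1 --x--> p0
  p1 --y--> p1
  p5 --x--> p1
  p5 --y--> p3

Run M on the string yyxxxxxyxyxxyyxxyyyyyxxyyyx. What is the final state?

p3 → p5 → p3 → p0 → p0 → p0 → p0 → p0 → p3 → p0 → p3 → p0 → p0 → p3 → p5 → p1 → p0 → p3 → p5 → p3 → p5 → p3 → p0 → p0 → p3 → p5 → p3 → p0

p0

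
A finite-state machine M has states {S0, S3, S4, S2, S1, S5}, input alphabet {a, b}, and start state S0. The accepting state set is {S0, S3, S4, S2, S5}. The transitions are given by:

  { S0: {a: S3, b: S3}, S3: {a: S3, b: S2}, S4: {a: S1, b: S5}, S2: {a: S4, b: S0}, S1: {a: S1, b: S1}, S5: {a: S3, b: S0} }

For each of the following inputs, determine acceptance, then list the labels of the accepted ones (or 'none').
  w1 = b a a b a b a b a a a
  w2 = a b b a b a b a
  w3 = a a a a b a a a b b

w1:
  start at S0
  read 'b': S0 → S3
  read 'a': S3 → S3
  read 'a': S3 → S3
  read 'b': S3 → S2
  read 'a': S2 → S4
  read 'b': S4 → S5
  read 'a': S5 → S3
  read 'b': S3 → S2
  read 'a': S2 → S4
  read 'a': S4 → S1
  read 'a': S1 → S1
  end S1, rejected
w2:
  start at S0
  read 'a': S0 → S3
  read 'b': S3 → S2
  read 'b': S2 → S0
  read 'a': S0 → S3
  read 'b': S3 → S2
  read 'a': S2 → S4
  read 'b': S4 → S5
  read 'a': S5 → S3
  end S3, accepted
w3:
  start at S0
  read 'a': S0 → S3
  read 'a': S3 → S3
  read 'a': S3 → S3
  read 'a': S3 → S3
  read 'b': S3 → S2
  read 'a': S2 → S4
  read 'a': S4 → S1
  read 'a': S1 → S1
  read 'b': S1 → S1
  read 'b': S1 → S1
  end S1, rejected

w2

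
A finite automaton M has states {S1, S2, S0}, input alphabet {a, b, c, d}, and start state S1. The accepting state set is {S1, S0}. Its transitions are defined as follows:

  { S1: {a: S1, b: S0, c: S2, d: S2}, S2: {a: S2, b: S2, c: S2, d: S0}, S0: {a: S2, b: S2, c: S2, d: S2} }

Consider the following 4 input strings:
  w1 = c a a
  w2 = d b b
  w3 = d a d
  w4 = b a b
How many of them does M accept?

1

w1: S1 → S2 → S2 → S2  → end S2, rejected
w2: S1 → S2 → S2 → S2  → end S2, rejected
w3: S1 → S2 → S2 → S0  → end S0, accepted
w4: S1 → S0 → S2 → S2  → end S2, rejected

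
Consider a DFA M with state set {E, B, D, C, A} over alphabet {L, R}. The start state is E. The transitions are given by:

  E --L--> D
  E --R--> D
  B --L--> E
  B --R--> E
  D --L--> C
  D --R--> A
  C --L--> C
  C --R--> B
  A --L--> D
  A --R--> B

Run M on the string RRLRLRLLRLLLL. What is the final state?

E → D → A → D → A → D → A → D → C → B → E → D → C → C

C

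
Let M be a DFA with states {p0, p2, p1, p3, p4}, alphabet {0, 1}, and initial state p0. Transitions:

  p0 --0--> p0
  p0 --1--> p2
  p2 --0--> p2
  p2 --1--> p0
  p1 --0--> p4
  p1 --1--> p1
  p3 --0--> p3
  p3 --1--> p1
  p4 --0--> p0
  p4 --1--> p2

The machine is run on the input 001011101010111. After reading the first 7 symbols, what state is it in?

p0

Trace: p0 -0-> p0 -0-> p0 -1-> p2 -0-> p2 -1-> p0 -1-> p2 -1-> p0
After 7 symbols: p0.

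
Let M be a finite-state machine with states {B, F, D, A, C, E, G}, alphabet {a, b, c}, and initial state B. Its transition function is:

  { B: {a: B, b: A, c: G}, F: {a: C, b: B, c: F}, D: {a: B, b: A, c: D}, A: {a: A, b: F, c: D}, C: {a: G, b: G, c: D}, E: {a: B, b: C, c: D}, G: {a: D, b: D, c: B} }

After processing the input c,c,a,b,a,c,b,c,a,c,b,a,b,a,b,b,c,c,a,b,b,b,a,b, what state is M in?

B → G → B → B → A → A → D → A → D → B → G → D → B → A → A → F → B → G → B → B → A → F → B → B → A

A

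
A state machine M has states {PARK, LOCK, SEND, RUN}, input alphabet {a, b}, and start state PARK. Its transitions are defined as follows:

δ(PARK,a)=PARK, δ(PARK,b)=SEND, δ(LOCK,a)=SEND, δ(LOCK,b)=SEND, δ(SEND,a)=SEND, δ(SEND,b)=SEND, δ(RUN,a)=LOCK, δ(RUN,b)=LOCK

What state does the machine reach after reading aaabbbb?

Trace: PARK -a-> PARK -a-> PARK -a-> PARK -b-> SEND -b-> SEND -b-> SEND -b-> SEND

SEND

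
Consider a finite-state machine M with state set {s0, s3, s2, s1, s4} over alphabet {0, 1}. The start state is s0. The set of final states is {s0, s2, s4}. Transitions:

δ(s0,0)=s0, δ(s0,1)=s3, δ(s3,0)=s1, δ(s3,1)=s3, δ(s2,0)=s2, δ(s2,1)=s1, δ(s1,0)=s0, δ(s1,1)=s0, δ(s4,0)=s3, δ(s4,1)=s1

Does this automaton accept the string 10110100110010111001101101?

Yes

Trace: s0 -1-> s3 -0-> s1 -1-> s0 -1-> s3 -0-> s1 -1-> s0 -0-> s0 -0-> s0 -1-> s3 -1-> s3 -0-> s1 -0-> s0 -1-> s3 -0-> s1 -1-> s0 -1-> s3 -1-> s3 -0-> s1 -0-> s0 -1-> s3 -1-> s3 -0-> s1 -1-> s0 -1-> s3 -0-> s1 -1-> s0
End state s0 is accepting.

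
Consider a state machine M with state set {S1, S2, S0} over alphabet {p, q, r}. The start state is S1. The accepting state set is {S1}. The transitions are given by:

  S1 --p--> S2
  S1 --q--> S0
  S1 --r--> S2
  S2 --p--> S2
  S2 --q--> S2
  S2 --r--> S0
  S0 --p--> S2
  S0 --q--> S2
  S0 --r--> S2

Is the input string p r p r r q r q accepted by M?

No

start at S1
read 'p': S1 → S2
read 'r': S2 → S0
read 'p': S0 → S2
read 'r': S2 → S0
read 'r': S0 → S2
read 'q': S2 → S2
read 'r': S2 → S0
read 'q': S0 → S2
End state S2 is not accepting.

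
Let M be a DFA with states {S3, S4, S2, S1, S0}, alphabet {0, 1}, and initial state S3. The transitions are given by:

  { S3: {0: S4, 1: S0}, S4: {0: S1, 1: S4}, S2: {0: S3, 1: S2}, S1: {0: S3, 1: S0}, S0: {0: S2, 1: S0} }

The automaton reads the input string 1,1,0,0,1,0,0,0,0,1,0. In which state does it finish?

S2

start at S3
read '1': S3 → S0
read '1': S0 → S0
read '0': S0 → S2
read '0': S2 → S3
read '1': S3 → S0
read '0': S0 → S2
read '0': S2 → S3
read '0': S3 → S4
read '0': S4 → S1
read '1': S1 → S0
read '0': S0 → S2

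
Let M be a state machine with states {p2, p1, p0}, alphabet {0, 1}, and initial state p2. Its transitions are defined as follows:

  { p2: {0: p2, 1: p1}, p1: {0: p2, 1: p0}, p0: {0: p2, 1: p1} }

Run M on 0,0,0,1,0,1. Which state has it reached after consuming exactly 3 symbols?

p2

p2 → p2 → p2 → p2
After 3 symbols: p2.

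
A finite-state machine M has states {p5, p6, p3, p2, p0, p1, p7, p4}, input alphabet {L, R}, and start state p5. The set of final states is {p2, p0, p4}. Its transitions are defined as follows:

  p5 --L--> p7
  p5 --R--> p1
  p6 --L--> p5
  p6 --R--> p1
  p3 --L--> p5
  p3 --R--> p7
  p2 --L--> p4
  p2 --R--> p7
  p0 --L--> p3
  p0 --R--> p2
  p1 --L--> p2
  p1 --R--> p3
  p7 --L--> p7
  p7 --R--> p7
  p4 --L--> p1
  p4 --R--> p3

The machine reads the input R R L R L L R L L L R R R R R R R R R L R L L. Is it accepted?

No

start at p5
read 'R': p5 → p1
read 'R': p1 → p3
read 'L': p3 → p5
read 'R': p5 → p1
read 'L': p1 → p2
read 'L': p2 → p4
read 'R': p4 → p3
read 'L': p3 → p5
read 'L': p5 → p7
read 'L': p7 → p7
read 'R': p7 → p7
read 'R': p7 → p7
read 'R': p7 → p7
read 'R': p7 → p7
read 'R': p7 → p7
read 'R': p7 → p7
read 'R': p7 → p7
read 'R': p7 → p7
read 'R': p7 → p7
read 'L': p7 → p7
read 'R': p7 → p7
read 'L': p7 → p7
read 'L': p7 → p7
End state p7 is not accepting.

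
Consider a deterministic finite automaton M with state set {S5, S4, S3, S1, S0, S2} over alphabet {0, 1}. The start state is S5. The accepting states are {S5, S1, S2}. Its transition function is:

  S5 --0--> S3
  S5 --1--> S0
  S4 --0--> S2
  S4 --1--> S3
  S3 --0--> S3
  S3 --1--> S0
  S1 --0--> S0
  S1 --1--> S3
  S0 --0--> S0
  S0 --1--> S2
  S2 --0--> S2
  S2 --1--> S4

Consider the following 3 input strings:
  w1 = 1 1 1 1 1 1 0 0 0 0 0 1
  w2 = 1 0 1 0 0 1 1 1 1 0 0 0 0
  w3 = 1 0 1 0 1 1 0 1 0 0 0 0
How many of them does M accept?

w1: S5 → S0 → S2 → S4 → S3 → S0 → S2 → S2 → S2 → S2 → S2 → S2 → S4  → end S4, rejected
w2: S5 → S0 → S0 → S2 → S2 → S2 → S4 → S3 → S0 → S2 → S2 → S2 → S2 → S2  → end S2, accepted
w3: S5 → S0 → S0 → S2 → S2 → S4 → S3 → S3 → S0 → S0 → S0 → S0 → S0  → end S0, rejected

1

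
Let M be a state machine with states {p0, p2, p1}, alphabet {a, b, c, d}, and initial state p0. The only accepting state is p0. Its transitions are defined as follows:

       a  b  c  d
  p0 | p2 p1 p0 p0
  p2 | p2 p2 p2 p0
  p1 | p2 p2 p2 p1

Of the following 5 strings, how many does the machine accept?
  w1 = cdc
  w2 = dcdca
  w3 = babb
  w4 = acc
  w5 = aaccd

2

w1: p0 → p0 → p0 → p0  → end p0, accepted
w2: p0 → p0 → p0 → p0 → p0 → p2  → end p2, rejected
w3: p0 → p1 → p2 → p2 → p2  → end p2, rejected
w4: p0 → p2 → p2 → p2  → end p2, rejected
w5: p0 → p2 → p2 → p2 → p2 → p0  → end p0, accepted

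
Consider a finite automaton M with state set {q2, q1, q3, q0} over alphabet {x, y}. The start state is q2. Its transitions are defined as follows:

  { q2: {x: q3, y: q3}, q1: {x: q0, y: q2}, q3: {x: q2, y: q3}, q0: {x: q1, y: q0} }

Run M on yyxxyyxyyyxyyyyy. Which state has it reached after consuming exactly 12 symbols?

q3

q2 → q3 → q3 → q2 → q3 → q3 → q3 → q2 → q3 → q3 → q3 → q2 → q3
After 12 symbols: q3.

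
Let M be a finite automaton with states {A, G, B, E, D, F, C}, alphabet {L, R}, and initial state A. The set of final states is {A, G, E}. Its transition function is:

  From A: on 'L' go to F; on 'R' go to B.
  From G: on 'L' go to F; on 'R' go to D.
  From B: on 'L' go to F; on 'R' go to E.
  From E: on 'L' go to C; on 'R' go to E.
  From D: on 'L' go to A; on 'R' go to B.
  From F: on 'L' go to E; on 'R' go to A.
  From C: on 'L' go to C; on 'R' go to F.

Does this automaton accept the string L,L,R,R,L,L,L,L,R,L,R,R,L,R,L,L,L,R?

start at A
read 'L': A → F
read 'L': F → E
read 'R': E → E
read 'R': E → E
read 'L': E → C
read 'L': C → C
read 'L': C → C
read 'L': C → C
read 'R': C → F
read 'L': F → E
read 'R': E → E
read 'R': E → E
read 'L': E → C
read 'R': C → F
read 'L': F → E
read 'L': E → C
read 'L': C → C
read 'R': C → F
End state F is not accepting.

No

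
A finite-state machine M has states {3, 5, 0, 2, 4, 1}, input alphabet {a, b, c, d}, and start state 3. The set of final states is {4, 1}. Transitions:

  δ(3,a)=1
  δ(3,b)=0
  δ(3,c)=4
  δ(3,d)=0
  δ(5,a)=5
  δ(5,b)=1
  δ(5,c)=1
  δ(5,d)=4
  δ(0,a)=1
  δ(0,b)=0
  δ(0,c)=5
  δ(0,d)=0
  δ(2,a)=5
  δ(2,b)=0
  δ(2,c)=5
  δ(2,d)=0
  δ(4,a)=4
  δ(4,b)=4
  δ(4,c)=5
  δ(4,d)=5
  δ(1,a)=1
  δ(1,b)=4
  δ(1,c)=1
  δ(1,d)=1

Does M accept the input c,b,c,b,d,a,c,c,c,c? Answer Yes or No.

Yes

start at 3
read 'c': 3 → 4
read 'b': 4 → 4
read 'c': 4 → 5
read 'b': 5 → 1
read 'd': 1 → 1
read 'a': 1 → 1
read 'c': 1 → 1
read 'c': 1 → 1
read 'c': 1 → 1
read 'c': 1 → 1
End state 1 is accepting.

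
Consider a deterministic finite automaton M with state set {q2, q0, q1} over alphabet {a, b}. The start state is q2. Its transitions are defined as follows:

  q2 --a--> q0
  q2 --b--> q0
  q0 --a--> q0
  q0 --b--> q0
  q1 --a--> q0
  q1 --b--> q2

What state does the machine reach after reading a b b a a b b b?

q0

start at q2
read 'a': q2 → q0
read 'b': q0 → q0
read 'b': q0 → q0
read 'a': q0 → q0
read 'a': q0 → q0
read 'b': q0 → q0
read 'b': q0 → q0
read 'b': q0 → q0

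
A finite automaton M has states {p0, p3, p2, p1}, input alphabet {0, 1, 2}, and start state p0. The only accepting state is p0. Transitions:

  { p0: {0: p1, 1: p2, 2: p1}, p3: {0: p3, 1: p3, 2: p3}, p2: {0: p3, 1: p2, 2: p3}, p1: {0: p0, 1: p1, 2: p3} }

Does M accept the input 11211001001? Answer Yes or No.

No

p0 → p2 → p2 → p3 → p3 → p3 → p3 → p3 → p3 → p3 → p3 → p3
End state p3 is not accepting.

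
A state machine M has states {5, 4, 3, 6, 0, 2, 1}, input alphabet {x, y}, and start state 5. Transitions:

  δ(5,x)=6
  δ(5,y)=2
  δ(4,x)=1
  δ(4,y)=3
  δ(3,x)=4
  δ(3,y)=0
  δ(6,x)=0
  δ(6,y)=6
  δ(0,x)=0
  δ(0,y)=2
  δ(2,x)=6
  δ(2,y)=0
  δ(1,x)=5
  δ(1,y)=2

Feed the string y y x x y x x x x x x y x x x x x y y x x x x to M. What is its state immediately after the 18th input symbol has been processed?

2

5 → 2 → 0 → 0 → 0 → 2 → 6 → 0 → 0 → 0 → 0 → 0 → 2 → 6 → 0 → 0 → 0 → 0 → 2
After 18 symbols: 2.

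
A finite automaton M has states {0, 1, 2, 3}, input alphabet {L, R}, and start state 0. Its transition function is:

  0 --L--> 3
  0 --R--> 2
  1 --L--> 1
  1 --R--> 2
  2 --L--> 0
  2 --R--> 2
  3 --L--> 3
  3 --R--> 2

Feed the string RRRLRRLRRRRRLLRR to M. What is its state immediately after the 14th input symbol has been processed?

0 → 2 → 2 → 2 → 0 → 2 → 2 → 0 → 2 → 2 → 2 → 2 → 2 → 0 → 3
After 14 symbols: 3.

3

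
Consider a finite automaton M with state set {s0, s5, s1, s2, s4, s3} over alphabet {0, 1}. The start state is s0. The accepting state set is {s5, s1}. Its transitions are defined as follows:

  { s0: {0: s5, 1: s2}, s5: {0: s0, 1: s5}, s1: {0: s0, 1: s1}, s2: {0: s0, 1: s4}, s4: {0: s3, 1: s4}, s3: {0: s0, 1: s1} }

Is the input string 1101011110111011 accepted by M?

No

Trace: s0 -1-> s2 -1-> s4 -0-> s3 -1-> s1 -0-> s0 -1-> s2 -1-> s4 -1-> s4 -1-> s4 -0-> s3 -1-> s1 -1-> s1 -1-> s1 -0-> s0 -1-> s2 -1-> s4
End state s4 is not accepting.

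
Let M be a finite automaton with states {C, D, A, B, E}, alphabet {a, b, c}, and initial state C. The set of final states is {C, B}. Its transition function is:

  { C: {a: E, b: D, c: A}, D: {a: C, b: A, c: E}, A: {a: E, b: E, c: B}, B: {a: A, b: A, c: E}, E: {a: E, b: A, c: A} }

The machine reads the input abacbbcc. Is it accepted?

start at C
read 'a': C → E
read 'b': E → A
read 'a': A → E
read 'c': E → A
read 'b': A → E
read 'b': E → A
read 'c': A → B
read 'c': B → E
End state E is not accepting.

No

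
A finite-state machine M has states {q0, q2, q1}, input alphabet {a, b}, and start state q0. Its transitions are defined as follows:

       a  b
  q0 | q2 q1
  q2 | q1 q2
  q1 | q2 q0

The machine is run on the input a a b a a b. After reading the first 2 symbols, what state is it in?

q1

start at q0
read 'a': q0 → q2
read 'a': q2 → q1
After 2 symbols: q1.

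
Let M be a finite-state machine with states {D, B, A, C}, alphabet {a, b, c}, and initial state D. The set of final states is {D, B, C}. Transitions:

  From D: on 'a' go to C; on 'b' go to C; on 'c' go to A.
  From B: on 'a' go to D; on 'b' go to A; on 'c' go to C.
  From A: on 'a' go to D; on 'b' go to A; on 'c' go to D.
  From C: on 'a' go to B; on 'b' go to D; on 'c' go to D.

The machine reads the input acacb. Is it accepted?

D → C → D → C → D → C
End state C is accepting.

Yes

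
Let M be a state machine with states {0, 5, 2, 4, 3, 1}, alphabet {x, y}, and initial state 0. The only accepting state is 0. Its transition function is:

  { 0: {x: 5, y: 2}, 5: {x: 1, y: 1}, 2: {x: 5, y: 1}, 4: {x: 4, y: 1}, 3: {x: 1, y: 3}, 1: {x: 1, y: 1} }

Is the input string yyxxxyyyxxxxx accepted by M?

start at 0
read 'y': 0 → 2
read 'y': 2 → 1
read 'x': 1 → 1
read 'x': 1 → 1
read 'x': 1 → 1
read 'y': 1 → 1
read 'y': 1 → 1
read 'y': 1 → 1
read 'x': 1 → 1
read 'x': 1 → 1
read 'x': 1 → 1
read 'x': 1 → 1
read 'x': 1 → 1
End state 1 is not accepting.

No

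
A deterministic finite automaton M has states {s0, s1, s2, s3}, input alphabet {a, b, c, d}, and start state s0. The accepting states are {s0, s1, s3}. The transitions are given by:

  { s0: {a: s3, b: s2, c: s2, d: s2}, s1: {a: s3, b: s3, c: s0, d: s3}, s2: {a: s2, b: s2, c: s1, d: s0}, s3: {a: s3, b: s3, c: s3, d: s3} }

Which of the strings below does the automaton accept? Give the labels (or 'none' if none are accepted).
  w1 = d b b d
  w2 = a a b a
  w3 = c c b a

w1: s0 → s2 → s2 → s2 → s0  → end s0, accepted
w2: s0 → s3 → s3 → s3 → s3  → end s3, accepted
w3: s0 → s2 → s1 → s3 → s3  → end s3, accepted

w1, w2, w3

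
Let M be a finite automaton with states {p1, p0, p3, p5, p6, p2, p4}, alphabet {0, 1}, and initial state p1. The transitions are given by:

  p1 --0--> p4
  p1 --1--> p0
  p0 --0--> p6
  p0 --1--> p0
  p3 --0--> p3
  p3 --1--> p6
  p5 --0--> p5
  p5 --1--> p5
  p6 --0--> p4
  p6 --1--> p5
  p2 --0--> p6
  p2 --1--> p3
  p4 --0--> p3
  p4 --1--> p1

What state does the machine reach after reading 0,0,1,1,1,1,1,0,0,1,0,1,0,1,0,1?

p5

start at p1
read '0': p1 → p4
read '0': p4 → p3
read '1': p3 → p6
read '1': p6 → p5
read '1': p5 → p5
read '1': p5 → p5
read '1': p5 → p5
read '0': p5 → p5
read '0': p5 → p5
read '1': p5 → p5
read '0': p5 → p5
read '1': p5 → p5
read '0': p5 → p5
read '1': p5 → p5
read '0': p5 → p5
read '1': p5 → p5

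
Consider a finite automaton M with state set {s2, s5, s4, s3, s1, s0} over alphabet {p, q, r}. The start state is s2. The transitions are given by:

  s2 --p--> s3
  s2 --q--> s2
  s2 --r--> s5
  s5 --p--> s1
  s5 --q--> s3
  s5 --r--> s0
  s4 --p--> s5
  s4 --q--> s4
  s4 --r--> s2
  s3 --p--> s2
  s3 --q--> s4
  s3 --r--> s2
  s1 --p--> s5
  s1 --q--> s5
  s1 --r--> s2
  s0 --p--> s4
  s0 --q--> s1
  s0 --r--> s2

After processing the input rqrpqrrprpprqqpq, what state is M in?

s3

start at s2
read 'r': s2 → s5
read 'q': s5 → s3
read 'r': s3 → s2
read 'p': s2 → s3
read 'q': s3 → s4
read 'r': s4 → s2
read 'r': s2 → s5
read 'p': s5 → s1
read 'r': s1 → s2
read 'p': s2 → s3
read 'p': s3 → s2
read 'r': s2 → s5
read 'q': s5 → s3
read 'q': s3 → s4
read 'p': s4 → s5
read 'q': s5 → s3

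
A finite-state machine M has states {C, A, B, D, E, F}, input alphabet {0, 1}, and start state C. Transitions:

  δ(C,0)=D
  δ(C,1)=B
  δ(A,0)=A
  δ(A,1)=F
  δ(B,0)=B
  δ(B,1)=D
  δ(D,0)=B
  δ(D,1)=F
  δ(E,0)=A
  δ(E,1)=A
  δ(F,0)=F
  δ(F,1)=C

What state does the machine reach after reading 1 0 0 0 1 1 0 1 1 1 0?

start at C
read '1': C → B
read '0': B → B
read '0': B → B
read '0': B → B
read '1': B → D
read '1': D → F
read '0': F → F
read '1': F → C
read '1': C → B
read '1': B → D
read '0': D → B

B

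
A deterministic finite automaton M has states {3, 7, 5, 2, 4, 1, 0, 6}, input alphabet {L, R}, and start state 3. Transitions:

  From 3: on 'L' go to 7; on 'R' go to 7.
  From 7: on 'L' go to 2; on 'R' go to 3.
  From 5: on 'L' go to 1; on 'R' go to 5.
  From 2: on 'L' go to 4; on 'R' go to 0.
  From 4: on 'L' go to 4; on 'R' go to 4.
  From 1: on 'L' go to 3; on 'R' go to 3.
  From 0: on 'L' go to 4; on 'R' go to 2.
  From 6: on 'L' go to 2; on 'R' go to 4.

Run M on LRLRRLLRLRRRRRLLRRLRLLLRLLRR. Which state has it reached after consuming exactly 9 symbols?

start at 3
read 'L': 3 → 7
read 'R': 7 → 3
read 'L': 3 → 7
read 'R': 7 → 3
read 'R': 3 → 7
read 'L': 7 → 2
read 'L': 2 → 4
read 'R': 4 → 4
read 'L': 4 → 4
After 9 symbols: 4.

4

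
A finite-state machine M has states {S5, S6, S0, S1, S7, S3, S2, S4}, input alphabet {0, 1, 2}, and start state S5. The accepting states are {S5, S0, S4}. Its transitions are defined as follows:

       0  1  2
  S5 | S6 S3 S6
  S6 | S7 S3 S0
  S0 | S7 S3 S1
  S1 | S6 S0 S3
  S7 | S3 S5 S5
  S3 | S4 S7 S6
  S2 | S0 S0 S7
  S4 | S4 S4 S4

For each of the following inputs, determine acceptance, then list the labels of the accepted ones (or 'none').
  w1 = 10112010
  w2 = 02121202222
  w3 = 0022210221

w1, w3

w1: S5 → S3 → S4 → S4 → S4 → S4 → S4 → S4 → S4  → end S4, accepted
w2: S5 → S6 → S0 → S3 → S6 → S3 → S6 → S7 → S5 → S6 → S0 → S1  → end S1, rejected
w3: S5 → S6 → S7 → S5 → S6 → S0 → S3 → S4 → S4 → S4 → S4  → end S4, accepted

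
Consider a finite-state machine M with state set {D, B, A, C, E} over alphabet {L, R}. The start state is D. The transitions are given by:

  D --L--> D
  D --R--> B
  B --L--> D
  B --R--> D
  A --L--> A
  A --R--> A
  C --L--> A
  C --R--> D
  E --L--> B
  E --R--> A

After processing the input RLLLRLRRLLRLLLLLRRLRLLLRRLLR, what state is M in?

B

start at D
read 'R': D → B
read 'L': B → D
read 'L': D → D
read 'L': D → D
read 'R': D → B
read 'L': B → D
read 'R': D → B
read 'R': B → D
read 'L': D → D
read 'L': D → D
read 'R': D → B
read 'L': B → D
read 'L': D → D
read 'L': D → D
read 'L': D → D
read 'L': D → D
read 'R': D → B
read 'R': B → D
read 'L': D → D
read 'R': D → B
read 'L': B → D
read 'L': D → D
read 'L': D → D
read 'R': D → B
read 'R': B → D
read 'L': D → D
read 'L': D → D
read 'R': D → B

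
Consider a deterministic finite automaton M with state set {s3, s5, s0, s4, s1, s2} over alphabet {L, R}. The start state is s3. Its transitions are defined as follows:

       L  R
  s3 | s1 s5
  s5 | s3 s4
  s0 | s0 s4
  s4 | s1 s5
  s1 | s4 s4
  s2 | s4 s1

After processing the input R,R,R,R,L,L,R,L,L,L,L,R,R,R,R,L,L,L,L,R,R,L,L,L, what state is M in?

Trace: s3 -R-> s5 -R-> s4 -R-> s5 -R-> s4 -L-> s1 -L-> s4 -R-> s5 -L-> s3 -L-> s1 -L-> s4 -L-> s1 -R-> s4 -R-> s5 -R-> s4 -R-> s5 -L-> s3 -L-> s1 -L-> s4 -L-> s1 -R-> s4 -R-> s5 -L-> s3 -L-> s1 -L-> s4

s4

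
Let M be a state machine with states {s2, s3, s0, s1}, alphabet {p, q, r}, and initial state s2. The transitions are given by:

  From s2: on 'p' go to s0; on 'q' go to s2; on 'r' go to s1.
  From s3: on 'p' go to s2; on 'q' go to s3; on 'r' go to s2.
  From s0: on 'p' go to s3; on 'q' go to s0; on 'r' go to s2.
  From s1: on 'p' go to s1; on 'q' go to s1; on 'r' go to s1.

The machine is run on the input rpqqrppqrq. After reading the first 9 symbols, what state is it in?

s2 → s1 → s1 → s1 → s1 → s1 → s1 → s1 → s1 → s1
After 9 symbols: s1.

s1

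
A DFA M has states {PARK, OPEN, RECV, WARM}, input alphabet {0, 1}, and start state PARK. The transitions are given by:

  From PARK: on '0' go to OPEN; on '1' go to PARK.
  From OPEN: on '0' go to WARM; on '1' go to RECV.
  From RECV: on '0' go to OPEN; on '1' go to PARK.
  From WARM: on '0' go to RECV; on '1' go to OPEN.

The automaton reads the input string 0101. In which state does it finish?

RECV

start at PARK
read '0': PARK → OPEN
read '1': OPEN → RECV
read '0': RECV → OPEN
read '1': OPEN → RECV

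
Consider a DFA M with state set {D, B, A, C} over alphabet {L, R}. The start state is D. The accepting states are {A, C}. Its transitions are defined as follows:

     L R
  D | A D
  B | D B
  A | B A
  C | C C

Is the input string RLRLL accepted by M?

Trace: D -R-> D -L-> A -R-> A -L-> B -L-> D
End state D is not accepting.

No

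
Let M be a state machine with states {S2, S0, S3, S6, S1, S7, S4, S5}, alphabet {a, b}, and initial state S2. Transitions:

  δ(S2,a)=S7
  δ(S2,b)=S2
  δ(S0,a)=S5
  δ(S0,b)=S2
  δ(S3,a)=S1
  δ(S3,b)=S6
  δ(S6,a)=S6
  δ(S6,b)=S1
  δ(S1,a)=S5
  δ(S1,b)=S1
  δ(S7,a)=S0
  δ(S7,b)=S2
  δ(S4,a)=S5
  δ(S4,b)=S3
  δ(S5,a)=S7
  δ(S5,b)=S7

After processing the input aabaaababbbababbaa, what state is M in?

S0

S2 → S7 → S0 → S2 → S7 → S0 → S5 → S7 → S0 → S2 → S2 → S2 → S7 → S2 → S7 → S2 → S2 → S7 → S0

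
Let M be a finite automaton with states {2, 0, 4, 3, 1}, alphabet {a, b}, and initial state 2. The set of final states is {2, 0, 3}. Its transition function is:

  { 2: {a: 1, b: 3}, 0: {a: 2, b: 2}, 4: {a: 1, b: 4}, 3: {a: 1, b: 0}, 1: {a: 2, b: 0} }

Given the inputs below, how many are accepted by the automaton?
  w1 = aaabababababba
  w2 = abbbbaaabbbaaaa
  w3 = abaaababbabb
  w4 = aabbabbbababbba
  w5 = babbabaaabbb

w1: 2 → 1 → 2 → 1 → 0 → 2 → 3 → 1 → 0 → 2 → 3 → 1 → 0 → 2 → 1  → end 1, rejected
w2: 2 → 1 → 0 → 2 → 3 → 0 → 2 → 1 → 2 → 3 → 0 → 2 → 1 → 2 → 1 → 2  → end 2, accepted
w3: 2 → 1 → 0 → 2 → 1 → 2 → 3 → 1 → 0 → 2 → 1 → 0 → 2  → end 2, accepted
w4: 2 → 1 → 2 → 3 → 0 → 2 → 3 → 0 → 2 → 1 → 0 → 2 → 3 → 0 → 2 → 1  → end 1, rejected
w5: 2 → 3 → 1 → 0 → 2 → 1 → 0 → 2 → 1 → 2 → 3 → 0 → 2  → end 2, accepted

3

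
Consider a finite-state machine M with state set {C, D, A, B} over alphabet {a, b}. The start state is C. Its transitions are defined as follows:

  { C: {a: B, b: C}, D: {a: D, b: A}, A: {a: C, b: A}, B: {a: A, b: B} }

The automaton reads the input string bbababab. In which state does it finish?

Trace: C -b-> C -b-> C -a-> B -b-> B -a-> A -b-> A -a-> C -b-> C

C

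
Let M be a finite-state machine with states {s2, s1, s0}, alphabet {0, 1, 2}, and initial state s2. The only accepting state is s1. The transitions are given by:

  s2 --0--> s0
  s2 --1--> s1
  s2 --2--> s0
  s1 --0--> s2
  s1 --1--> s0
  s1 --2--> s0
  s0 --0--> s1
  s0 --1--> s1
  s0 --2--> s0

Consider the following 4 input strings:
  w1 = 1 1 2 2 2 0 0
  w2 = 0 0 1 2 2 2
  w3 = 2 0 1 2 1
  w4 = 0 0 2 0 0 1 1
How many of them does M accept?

1

w1: Trace: s2 -1-> s1 -1-> s0 -2-> s0 -2-> s0 -2-> s0 -0-> s1 -0-> s2  → end s2, rejected
w2: Trace: s2 -0-> s0 -0-> s1 -1-> s0 -2-> s0 -2-> s0 -2-> s0  → end s0, rejected
w3: Trace: s2 -2-> s0 -0-> s1 -1-> s0 -2-> s0 -1-> s1  → end s1, accepted
w4: Trace: s2 -0-> s0 -0-> s1 -2-> s0 -0-> s1 -0-> s2 -1-> s1 -1-> s0  → end s0, rejected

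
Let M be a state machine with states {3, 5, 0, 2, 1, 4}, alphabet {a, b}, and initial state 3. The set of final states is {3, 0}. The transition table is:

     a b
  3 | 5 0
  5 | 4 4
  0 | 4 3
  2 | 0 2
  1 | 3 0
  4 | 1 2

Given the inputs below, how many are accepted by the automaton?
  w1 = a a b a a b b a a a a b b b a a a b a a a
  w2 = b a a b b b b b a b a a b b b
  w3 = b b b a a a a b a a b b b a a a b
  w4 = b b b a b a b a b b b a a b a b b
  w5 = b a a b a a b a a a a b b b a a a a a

3

w1:
  start at 3
  read 'a': 3 → 5
  read 'a': 5 → 4
  read 'b': 4 → 2
  read 'a': 2 → 0
  read 'a': 0 → 4
  read 'b': 4 → 2
  read 'b': 2 → 2
  read 'a': 2 → 0
  read 'a': 0 → 4
  read 'a': 4 → 1
  read 'a': 1 → 3
  read 'b': 3 → 0
  read 'b': 0 → 3
  read 'b': 3 → 0
  read 'a': 0 → 4
  read 'a': 4 → 1
  read 'a': 1 → 3
  read 'b': 3 → 0
  read 'a': 0 → 4
  read 'a': 4 → 1
  read 'a': 1 → 3
  end 3, accepted
w2:
  start at 3
  read 'b': 3 → 0
  read 'a': 0 → 4
  read 'a': 4 → 1
  read 'b': 1 → 0
  read 'b': 0 → 3
  read 'b': 3 → 0
  read 'b': 0 → 3
  read 'b': 3 → 0
  read 'a': 0 → 4
  read 'b': 4 → 2
  read 'a': 2 → 0
  read 'a': 0 → 4
  read 'b': 4 → 2
  read 'b': 2 → 2
  read 'b': 2 → 2
  end 2, rejected
w3:
  start at 3
  read 'b': 3 → 0
  read 'b': 0 → 3
  read 'b': 3 → 0
  read 'a': 0 → 4
  read 'a': 4 → 1
  read 'a': 1 → 3
  read 'a': 3 → 5
  read 'b': 5 → 4
  read 'a': 4 → 1
  read 'a': 1 → 3
  read 'b': 3 → 0
  read 'b': 0 → 3
  read 'b': 3 → 0
  read 'a': 0 → 4
  read 'a': 4 → 1
  read 'a': 1 → 3
  read 'b': 3 → 0
  end 0, accepted
w4:
  start at 3
  read 'b': 3 → 0
  read 'b': 0 → 3
  read 'b': 3 → 0
  read 'a': 0 → 4
  read 'b': 4 → 2
  read 'a': 2 → 0
  read 'b': 0 → 3
  read 'a': 3 → 5
  read 'b': 5 → 4
  read 'b': 4 → 2
  read 'b': 2 → 2
  read 'a': 2 → 0
  read 'a': 0 → 4
  read 'b': 4 → 2
  read 'a': 2 → 0
  read 'b': 0 → 3
  read 'b': 3 → 0
  end 0, accepted
w5:
  start at 3
  read 'b': 3 → 0
  read 'a': 0 → 4
  read 'a': 4 → 1
  read 'b': 1 → 0
  read 'a': 0 → 4
  read 'a': 4 → 1
  read 'b': 1 → 0
  read 'a': 0 → 4
  read 'a': 4 → 1
  read 'a': 1 → 3
  read 'a': 3 → 5
  read 'b': 5 → 4
  read 'b': 4 → 2
  read 'b': 2 → 2
  read 'a': 2 → 0
  read 'a': 0 → 4
  read 'a': 4 → 1
  read 'a': 1 → 3
  read 'a': 3 → 5
  end 5, rejected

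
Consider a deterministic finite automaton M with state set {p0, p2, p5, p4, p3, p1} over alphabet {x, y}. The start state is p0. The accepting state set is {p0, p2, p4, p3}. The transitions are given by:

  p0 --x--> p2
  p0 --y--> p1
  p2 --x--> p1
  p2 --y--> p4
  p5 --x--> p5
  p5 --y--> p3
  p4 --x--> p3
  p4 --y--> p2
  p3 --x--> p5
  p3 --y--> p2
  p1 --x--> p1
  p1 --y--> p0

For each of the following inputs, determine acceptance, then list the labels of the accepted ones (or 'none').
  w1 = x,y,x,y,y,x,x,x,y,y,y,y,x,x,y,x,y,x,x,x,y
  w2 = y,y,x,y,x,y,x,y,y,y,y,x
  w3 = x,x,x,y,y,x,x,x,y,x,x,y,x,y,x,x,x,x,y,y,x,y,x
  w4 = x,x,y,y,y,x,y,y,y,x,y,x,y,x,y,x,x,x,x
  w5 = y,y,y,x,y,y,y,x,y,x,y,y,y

w1, w3, w5

w1: Trace: p0 -x-> p2 -y-> p4 -x-> p3 -y-> p2 -y-> p4 -x-> p3 -x-> p5 -x-> p5 -y-> p3 -y-> p2 -y-> p4 -y-> p2 -x-> p1 -x-> p1 -y-> p0 -x-> p2 -y-> p4 -x-> p3 -x-> p5 -x-> p5 -y-> p3  → end p3, accepted
w2: Trace: p0 -y-> p1 -y-> p0 -x-> p2 -y-> p4 -x-> p3 -y-> p2 -x-> p1 -y-> p0 -y-> p1 -y-> p0 -y-> p1 -x-> p1  → end p1, rejected
w3: Trace: p0 -x-> p2 -x-> p1 -x-> p1 -y-> p0 -y-> p1 -x-> p1 -x-> p1 -x-> p1 -y-> p0 -x-> p2 -x-> p1 -y-> p0 -x-> p2 -y-> p4 -x-> p3 -x-> p5 -x-> p5 -x-> p5 -y-> p3 -y-> p2 -x-> p1 -y-> p0 -x-> p2  → end p2, accepted
w4: Trace: p0 -x-> p2 -x-> p1 -y-> p0 -y-> p1 -y-> p0 -x-> p2 -y-> p4 -y-> p2 -y-> p4 -x-> p3 -y-> p2 -x-> p1 -y-> p0 -x-> p2 -y-> p4 -x-> p3 -x-> p5 -x-> p5 -x-> p5  → end p5, rejected
w5: Trace: p0 -y-> p1 -y-> p0 -y-> p1 -x-> p1 -y-> p0 -y-> p1 -y-> p0 -x-> p2 -y-> p4 -x-> p3 -y-> p2 -y-> p4 -y-> p2  → end p2, accepted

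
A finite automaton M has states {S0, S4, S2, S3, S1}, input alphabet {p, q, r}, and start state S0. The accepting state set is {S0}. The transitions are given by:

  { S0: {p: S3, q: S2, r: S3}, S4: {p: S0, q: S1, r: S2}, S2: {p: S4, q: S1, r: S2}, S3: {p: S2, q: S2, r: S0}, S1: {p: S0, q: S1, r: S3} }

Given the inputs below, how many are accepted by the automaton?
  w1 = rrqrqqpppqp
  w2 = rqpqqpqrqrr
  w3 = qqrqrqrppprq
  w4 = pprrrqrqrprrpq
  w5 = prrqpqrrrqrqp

w1:
  start at S0
  read 'r': S0 → S3
  read 'r': S3 → S0
  read 'q': S0 → S2
  read 'r': S2 → S2
  read 'q': S2 → S1
  read 'q': S1 → S1
  read 'p': S1 → S0
  read 'p': S0 → S3
  read 'p': S3 → S2
  read 'q': S2 → S1
  read 'p': S1 → S0
  end S0, accepted
w2:
  start at S0
  read 'r': S0 → S3
  read 'q': S3 → S2
  read 'p': S2 → S4
  read 'q': S4 → S1
  read 'q': S1 → S1
  read 'p': S1 → S0
  read 'q': S0 → S2
  read 'r': S2 → S2
  read 'q': S2 → S1
  read 'r': S1 → S3
  read 'r': S3 → S0
  end S0, accepted
w3:
  start at S0
  read 'q': S0 → S2
  read 'q': S2 → S1
  read 'r': S1 → S3
  read 'q': S3 → S2
  read 'r': S2 → S2
  read 'q': S2 → S1
  read 'r': S1 → S3
  read 'p': S3 → S2
  read 'p': S2 → S4
  read 'p': S4 → S0
  read 'r': S0 → S3
  read 'q': S3 → S2
  end S2, rejected
w4:
  start at S0
  read 'p': S0 → S3
  read 'p': S3 → S2
  read 'r': S2 → S2
  read 'r': S2 → S2
  read 'r': S2 → S2
  read 'q': S2 → S1
  read 'r': S1 → S3
  read 'q': S3 → S2
  read 'r': S2 → S2
  read 'p': S2 → S4
  read 'r': S4 → S2
  read 'r': S2 → S2
  read 'p': S2 → S4
  read 'q': S4 → S1
  end S1, rejected
w5:
  start at S0
  read 'p': S0 → S3
  read 'r': S3 → S0
  read 'r': S0 → S3
  read 'q': S3 → S2
  read 'p': S2 → S4
  read 'q': S4 → S1
  read 'r': S1 → S3
  read 'r': S3 → S0
  read 'r': S0 → S3
  read 'q': S3 → S2
  read 'r': S2 → S2
  read 'q': S2 → S1
  read 'p': S1 → S0
  end S0, accepted

3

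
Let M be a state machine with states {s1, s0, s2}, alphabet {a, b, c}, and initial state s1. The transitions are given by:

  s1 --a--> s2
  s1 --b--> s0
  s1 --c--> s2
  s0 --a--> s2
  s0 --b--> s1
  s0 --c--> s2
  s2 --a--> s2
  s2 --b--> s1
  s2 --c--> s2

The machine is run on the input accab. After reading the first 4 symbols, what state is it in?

Trace: s1 -a-> s2 -c-> s2 -c-> s2 -a-> s2
After 4 symbols: s2.

s2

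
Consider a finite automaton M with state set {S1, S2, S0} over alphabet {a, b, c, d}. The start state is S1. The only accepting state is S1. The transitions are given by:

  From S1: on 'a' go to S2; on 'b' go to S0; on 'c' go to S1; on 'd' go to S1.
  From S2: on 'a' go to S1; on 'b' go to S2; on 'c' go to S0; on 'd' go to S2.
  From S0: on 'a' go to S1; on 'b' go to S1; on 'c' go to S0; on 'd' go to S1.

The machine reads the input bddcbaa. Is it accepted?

No

Trace: S1 -b-> S0 -d-> S1 -d-> S1 -c-> S1 -b-> S0 -a-> S1 -a-> S2
End state S2 is not accepting.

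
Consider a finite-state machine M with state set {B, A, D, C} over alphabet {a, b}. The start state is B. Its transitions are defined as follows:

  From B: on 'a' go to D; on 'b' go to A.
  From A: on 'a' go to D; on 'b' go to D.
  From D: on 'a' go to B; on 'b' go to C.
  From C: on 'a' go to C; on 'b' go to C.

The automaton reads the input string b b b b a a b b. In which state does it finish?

start at B
read 'b': B → A
read 'b': A → D
read 'b': D → C
read 'b': C → C
read 'a': C → C
read 'a': C → C
read 'b': C → C
read 'b': C → C

C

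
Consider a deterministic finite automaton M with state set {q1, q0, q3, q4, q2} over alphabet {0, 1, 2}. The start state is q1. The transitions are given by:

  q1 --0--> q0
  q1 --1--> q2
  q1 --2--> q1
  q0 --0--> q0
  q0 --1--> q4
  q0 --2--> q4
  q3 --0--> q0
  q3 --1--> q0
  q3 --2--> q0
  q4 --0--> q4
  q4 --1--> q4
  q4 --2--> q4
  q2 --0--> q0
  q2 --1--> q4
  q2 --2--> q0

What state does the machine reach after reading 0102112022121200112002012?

q4

Trace: q1 -0-> q0 -1-> q4 -0-> q4 -2-> q4 -1-> q4 -1-> q4 -2-> q4 -0-> q4 -2-> q4 -2-> q4 -1-> q4 -2-> q4 -1-> q4 -2-> q4 -0-> q4 -0-> q4 -1-> q4 -1-> q4 -2-> q4 -0-> q4 -0-> q4 -2-> q4 -0-> q4 -1-> q4 -2-> q4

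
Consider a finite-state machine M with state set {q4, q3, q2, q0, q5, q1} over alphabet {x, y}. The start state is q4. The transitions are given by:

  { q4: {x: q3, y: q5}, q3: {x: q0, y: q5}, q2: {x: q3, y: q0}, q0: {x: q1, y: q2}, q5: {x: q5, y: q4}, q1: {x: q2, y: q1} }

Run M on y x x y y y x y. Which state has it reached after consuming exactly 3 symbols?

q5

q4 → q5 → q5 → q5
After 3 symbols: q5.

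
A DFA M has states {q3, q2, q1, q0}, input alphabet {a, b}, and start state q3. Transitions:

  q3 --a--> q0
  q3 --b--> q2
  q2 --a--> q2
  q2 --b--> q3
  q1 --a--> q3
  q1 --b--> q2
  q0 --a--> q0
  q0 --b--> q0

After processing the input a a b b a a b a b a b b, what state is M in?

start at q3
read 'a': q3 → q0
read 'a': q0 → q0
read 'b': q0 → q0
read 'b': q0 → q0
read 'a': q0 → q0
read 'a': q0 → q0
read 'b': q0 → q0
read 'a': q0 → q0
read 'b': q0 → q0
read 'a': q0 → q0
read 'b': q0 → q0
read 'b': q0 → q0

q0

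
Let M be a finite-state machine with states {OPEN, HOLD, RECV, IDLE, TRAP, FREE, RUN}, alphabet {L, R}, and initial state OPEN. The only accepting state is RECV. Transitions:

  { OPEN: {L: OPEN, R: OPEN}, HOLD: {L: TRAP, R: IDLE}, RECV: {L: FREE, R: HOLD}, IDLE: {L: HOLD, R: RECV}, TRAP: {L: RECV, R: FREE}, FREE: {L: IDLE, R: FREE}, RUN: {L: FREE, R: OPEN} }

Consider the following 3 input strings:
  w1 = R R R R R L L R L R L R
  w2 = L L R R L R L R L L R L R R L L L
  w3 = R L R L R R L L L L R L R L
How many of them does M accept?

0

w1: Trace: OPEN -R-> OPEN -R-> OPEN -R-> OPEN -R-> OPEN -R-> OPEN -L-> OPEN -L-> OPEN -R-> OPEN -L-> OPEN -R-> OPEN -L-> OPEN -R-> OPEN  → end OPEN, rejected
w2: Trace: OPEN -L-> OPEN -L-> OPEN -R-> OPEN -R-> OPEN -L-> OPEN -R-> OPEN -L-> OPEN -R-> OPEN -L-> OPEN -L-> OPEN -R-> OPEN -L-> OPEN -R-> OPEN -R-> OPEN -L-> OPEN -L-> OPEN -L-> OPEN  → end OPEN, rejected
w3: Trace: OPEN -R-> OPEN -L-> OPEN -R-> OPEN -L-> OPEN -R-> OPEN -R-> OPEN -L-> OPEN -L-> OPEN -L-> OPEN -L-> OPEN -R-> OPEN -L-> OPEN -R-> OPEN -L-> OPEN  → end OPEN, rejected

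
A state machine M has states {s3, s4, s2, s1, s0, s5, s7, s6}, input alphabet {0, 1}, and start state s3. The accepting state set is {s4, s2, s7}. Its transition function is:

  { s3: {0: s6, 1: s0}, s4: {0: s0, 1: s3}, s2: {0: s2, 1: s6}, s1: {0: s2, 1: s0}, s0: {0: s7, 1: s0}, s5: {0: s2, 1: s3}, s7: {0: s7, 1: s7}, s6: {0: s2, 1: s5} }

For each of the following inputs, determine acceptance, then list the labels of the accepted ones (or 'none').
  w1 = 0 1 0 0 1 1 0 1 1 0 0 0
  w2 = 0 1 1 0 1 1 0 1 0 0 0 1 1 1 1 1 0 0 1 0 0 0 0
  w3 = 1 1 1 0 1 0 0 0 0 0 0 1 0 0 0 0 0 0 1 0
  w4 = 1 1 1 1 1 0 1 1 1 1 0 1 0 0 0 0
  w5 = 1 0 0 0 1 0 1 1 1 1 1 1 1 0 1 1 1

w1:
  start at s3
  read '0': s3 → s6
  read '1': s6 → s5
  read '0': s5 → s2
  read '0': s2 → s2
  read '1': s2 → s6
  read '1': s6 → s5
  read '0': s5 → s2
  read '1': s2 → s6
  read '1': s6 → s5
  read '0': s5 → s2
  read '0': s2 → s2
  read '0': s2 → s2
  end s2, accepted
w2:
  start at s3
  read '0': s3 → s6
  read '1': s6 → s5
  read '1': s5 → s3
  read '0': s3 → s6
  read '1': s6 → s5
  read '1': s5 → s3
  read '0': s3 → s6
  read '1': s6 → s5
  read '0': s5 → s2
  read '0': s2 → s2
  read '0': s2 → s2
  read '1': s2 → s6
  read '1': s6 → s5
  read '1': s5 → s3
  read '1': s3 → s0
  read '1': s0 → s0
  read '0': s0 → s7
  read '0': s7 → s7
  read '1': s7 → s7
  read '0': s7 → s7
  read '0': s7 → s7
  read '0': s7 → s7
  read '0': s7 → s7
  end s7, accepted
w3:
  start at s3
  read '1': s3 → s0
  read '1': s0 → s0
  read '1': s0 → s0
  read '0': s0 → s7
  read '1': s7 → s7
  read '0': s7 → s7
  read '0': s7 → s7
  read '0': s7 → s7
  read '0': s7 → s7
  read '0': s7 → s7
  read '0': s7 → s7
  read '1': s7 → s7
  read '0': s7 → s7
  read '0': s7 → s7
  read '0': s7 → s7
  read '0': s7 → s7
  read '0': s7 → s7
  read '0': s7 → s7
  read '1': s7 → s7
  read '0': s7 → s7
  end s7, accepted
w4:
  start at s3
  read '1': s3 → s0
  read '1': s0 → s0
  read '1': s0 → s0
  read '1': s0 → s0
  read '1': s0 → s0
  read '0': s0 → s7
  read '1': s7 → s7
  read '1': s7 → s7
  read '1': s7 → s7
  read '1': s7 → s7
  read '0': s7 → s7
  read '1': s7 → s7
  read '0': s7 → s7
  read '0': s7 → s7
  read '0': s7 → s7
  read '0': s7 → s7
  end s7, accepted
w5:
  start at s3
  read '1': s3 → s0
  read '0': s0 → s7
  read '0': s7 → s7
  read '0': s7 → s7
  read '1': s7 → s7
  read '0': s7 → s7
  read '1': s7 → s7
  read '1': s7 → s7
  read '1': s7 → s7
  read '1': s7 → s7
  read '1': s7 → s7
  read '1': s7 → s7
  read '1': s7 → s7
  read '0': s7 → s7
  read '1': s7 → s7
  read '1': s7 → s7
  read '1': s7 → s7
  end s7, accepted

w1, w2, w3, w4, w5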